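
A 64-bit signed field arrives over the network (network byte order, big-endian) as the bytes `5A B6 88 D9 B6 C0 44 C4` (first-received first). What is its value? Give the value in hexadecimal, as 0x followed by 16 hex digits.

In big-endian order the high byte comes first in memory.
The bytes are already most-significant first: 0x5AB688D9B6C044C4.

0x5AB688D9B6C044C4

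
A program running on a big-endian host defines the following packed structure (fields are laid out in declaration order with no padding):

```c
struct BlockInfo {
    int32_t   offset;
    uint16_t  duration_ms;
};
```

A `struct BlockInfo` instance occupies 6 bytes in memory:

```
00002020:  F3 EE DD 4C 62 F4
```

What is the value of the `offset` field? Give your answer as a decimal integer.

`offset` is the first field, at byte offset 0, occupying 4 bytes.
Bytes at offsets 0..3: F3 EE DD 4C.
In big-endian order the high byte comes first in memory.
The bytes are already most-significant first: 0xF3EEDD4C.
Top bit is set, so as a signed 32-bit value this is 0xF3EEDD4C − 2^32 = -202449588.

-202449588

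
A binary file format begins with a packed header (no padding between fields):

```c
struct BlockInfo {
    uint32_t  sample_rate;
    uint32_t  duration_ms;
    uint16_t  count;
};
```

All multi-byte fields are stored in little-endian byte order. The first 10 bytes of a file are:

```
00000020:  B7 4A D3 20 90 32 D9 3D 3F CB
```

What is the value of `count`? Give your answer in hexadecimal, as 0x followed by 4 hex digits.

`count` follows `sample_rate` (4 B), `duration_ms` (4 B), so it starts at offset 4 + 4 = 8 and occupies 2 bytes.
Bytes at offsets 8..9: 3F CB.
Little-endian: lowest address holds the least-significant byte.
Reassemble most-significant byte first: CB 3F → 0xCB3F.

0xCB3F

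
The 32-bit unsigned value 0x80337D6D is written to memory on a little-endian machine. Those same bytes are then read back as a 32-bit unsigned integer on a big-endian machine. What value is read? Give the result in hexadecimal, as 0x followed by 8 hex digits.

Stored little-endian, the bytes at ascending addresses are 6D 7D 33 80.
Read back as big-endian, the last byte is least significant, giving 0x6D7D3380.

0x6D7D3380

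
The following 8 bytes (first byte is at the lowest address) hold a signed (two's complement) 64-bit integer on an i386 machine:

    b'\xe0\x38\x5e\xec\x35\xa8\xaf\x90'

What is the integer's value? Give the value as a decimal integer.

Little-endian stores the least-significant byte at the lowest address.
Reassemble most-significant byte first: 90 AF A8 35 EC 5E 38 E0 → 0x90AFA835EC5E38E0.
Top bit is set, so as a signed 64-bit value this is 0x90AFA835EC5E38E0 − 2^64 = -8021007461771233056.

-8021007461771233056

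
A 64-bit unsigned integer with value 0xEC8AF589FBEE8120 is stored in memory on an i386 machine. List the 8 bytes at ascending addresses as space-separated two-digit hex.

20 81 EE FB 89 F5 8A EC

Split into bytes (most-significant first): EC 8A F5 89 FB EE 81 20.
Little-endian stores the least-significant byte at the lowest address.
So at ascending addresses the bytes are 20 81 EE FB 89 F5 8A EC.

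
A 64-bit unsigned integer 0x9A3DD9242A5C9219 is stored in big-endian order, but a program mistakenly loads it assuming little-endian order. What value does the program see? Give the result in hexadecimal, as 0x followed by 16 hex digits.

0x19925C2A24D93D9A

Stored big-endian, the bytes at ascending addresses are 9A 3D D9 24 2A 5C 92 19.
Read back as little-endian, the first byte is least significant, giving 0x19925C2A24D93D9A.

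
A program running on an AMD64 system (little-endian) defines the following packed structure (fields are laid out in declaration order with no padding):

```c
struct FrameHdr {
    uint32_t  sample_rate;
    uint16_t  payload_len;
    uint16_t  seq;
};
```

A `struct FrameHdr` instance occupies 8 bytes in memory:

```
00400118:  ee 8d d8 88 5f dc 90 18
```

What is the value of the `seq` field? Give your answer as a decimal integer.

6288

`seq` follows `sample_rate` (4 B), `payload_len` (2 B), so it starts at offset 4 + 2 = 6 and occupies 2 bytes.
Bytes at offsets 6..7: 90 18.
In little-endian order the low byte comes first in memory.
Reassemble most-significant byte first: 18 90 → 0x1890.
0x1890 = 6288.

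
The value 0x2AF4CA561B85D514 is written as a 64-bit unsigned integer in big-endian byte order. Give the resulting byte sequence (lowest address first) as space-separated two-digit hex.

2A F4 CA 56 1B 85 D5 14

Split into bytes (most-significant first): 2A F4 CA 56 1B 85 D5 14.
Big-endian: lowest address holds the most-significant byte.
So the memory order matches the most-significant-first order: 2A F4 CA 56 1B 85 D5 14.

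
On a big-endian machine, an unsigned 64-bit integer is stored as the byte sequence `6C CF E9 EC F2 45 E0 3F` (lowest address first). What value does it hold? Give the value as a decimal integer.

In big-endian order the high byte comes first in memory.
The bytes are already most-significant first: 0x6CCFE9ECF245E03F.
0x6CCFE9ECF245E03F = 7840742680161542207.

7840742680161542207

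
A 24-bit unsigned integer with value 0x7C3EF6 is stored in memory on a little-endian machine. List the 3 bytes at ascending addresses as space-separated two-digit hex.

Split into bytes (most-significant first): 7C 3E F6.
In little-endian order the low byte comes first in memory.
So at ascending addresses the bytes are F6 3E 7C.

F6 3E 7C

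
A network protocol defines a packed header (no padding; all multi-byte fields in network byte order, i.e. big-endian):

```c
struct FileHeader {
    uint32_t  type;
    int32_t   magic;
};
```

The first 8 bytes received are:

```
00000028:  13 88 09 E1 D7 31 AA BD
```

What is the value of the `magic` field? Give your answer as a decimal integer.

-684610883

`magic` follows `type` (4 bytes), so it starts at byte offset 4 and occupies 4 bytes.
Bytes at offsets 4..7: D7 31 AA BD.
In big-endian order the high byte comes first in memory.
The bytes are already most-significant first: 0xD731AABD.
Top bit is set, so as a signed 32-bit value this is 0xD731AABD − 2^32 = -684610883.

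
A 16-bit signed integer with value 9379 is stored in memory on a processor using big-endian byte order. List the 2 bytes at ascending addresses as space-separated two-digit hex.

24 A3

9379 in hexadecimal, padded to 16 bits, is 0x24A3.
Split into bytes (most-significant first): 24 A3.
In big-endian order the high byte comes first in memory.
So the memory order matches the most-significant-first order: 24 A3.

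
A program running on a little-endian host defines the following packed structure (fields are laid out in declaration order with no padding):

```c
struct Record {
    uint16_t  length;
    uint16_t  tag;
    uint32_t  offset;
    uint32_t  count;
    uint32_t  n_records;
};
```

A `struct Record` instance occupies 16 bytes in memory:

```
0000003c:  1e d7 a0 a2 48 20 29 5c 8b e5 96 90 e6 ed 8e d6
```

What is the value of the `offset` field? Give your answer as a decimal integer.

1546199112

`offset` follows `length` (2 B), `tag` (2 B), so it starts at offset 2 + 2 = 4 and occupies 4 bytes.
Bytes at offsets 4..7: 48 20 29 5C.
Little-endian: lowest address holds the least-significant byte.
Reassemble most-significant byte first: 5C 29 20 48 → 0x5C292048.
0x5C292048 = 1546199112.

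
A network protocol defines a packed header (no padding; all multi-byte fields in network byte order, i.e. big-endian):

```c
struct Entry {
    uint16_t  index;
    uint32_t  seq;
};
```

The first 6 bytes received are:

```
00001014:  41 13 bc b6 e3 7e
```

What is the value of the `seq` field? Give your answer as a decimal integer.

`seq` follows `index` (2 bytes), so it starts at byte offset 2 and occupies 4 bytes.
Bytes at offsets 2..5: BC B6 E3 7E.
Big-endian stores the most-significant byte at the lowest address.
The bytes are already most-significant first: 0xBCB6E37E.
0xBCB6E37E = 3166102398.

3166102398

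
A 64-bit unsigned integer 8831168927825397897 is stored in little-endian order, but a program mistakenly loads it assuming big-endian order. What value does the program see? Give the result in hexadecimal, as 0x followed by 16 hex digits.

0x890880AE599D8E7A

8831168927825397897 in 64-bit hexadecimal is 0x7A8E9D59AE800889.
Stored little-endian, the bytes at ascending addresses are 89 08 80 AE 59 9D 8E 7A.
Read back as big-endian, the last byte is least significant, giving 0x890880AE599D8E7A.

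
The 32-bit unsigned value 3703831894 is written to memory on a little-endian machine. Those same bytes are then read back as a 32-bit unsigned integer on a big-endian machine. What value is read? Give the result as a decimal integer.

1459471324

3703831894 in 32-bit hexadecimal is 0xDCC3FD56.
Stored little-endian, the bytes at ascending addresses are 56 FD C3 DC.
Read back as big-endian, the last byte is least significant, giving 0x56FDC3DC.
0x56FDC3DC = 1459471324.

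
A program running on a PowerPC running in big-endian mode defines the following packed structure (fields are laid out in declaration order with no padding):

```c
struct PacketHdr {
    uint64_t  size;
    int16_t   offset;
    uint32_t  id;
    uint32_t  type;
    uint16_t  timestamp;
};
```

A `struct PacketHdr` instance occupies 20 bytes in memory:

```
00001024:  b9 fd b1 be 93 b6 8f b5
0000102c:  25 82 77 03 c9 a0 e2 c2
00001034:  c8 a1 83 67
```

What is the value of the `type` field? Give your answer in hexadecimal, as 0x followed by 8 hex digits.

`type` follows `size` (8 B), `offset` (2 B), `id` (4 B), so it starts at offset 8 + 2 + 4 = 14 and occupies 4 bytes.
Bytes at offsets 14..17: E2 C2 C8 A1.
Big-endian: lowest address holds the most-significant byte.
The bytes are already most-significant first: 0xE2C2C8A1.

0xE2C2C8A1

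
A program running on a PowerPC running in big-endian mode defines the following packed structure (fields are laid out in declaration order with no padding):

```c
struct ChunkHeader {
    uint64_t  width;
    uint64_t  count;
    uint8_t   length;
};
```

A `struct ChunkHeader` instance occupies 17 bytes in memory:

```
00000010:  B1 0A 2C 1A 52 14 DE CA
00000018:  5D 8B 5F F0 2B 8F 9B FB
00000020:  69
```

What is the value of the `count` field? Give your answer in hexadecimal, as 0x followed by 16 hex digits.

`count` follows `width` (8 bytes), so it starts at byte offset 8 and occupies 8 bytes.
Bytes at offsets 8..15: 5D 8B 5F F0 2B 8F 9B FB.
Big-endian stores the most-significant byte at the lowest address.
The bytes are already most-significant first: 0x5D8B5FF02B8F9BFB.

0x5D8B5FF02B8F9BFB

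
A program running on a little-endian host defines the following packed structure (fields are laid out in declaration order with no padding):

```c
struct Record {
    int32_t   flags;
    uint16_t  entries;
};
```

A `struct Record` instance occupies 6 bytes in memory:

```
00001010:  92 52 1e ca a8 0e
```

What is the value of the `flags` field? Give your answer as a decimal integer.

-903982446

`flags` is the first field, at byte offset 0, occupying 4 bytes.
Bytes at offsets 0..3: 92 52 1E CA.
In little-endian order the low byte comes first in memory.
Reassemble most-significant byte first: CA 1E 52 92 → 0xCA1E5292.
Top bit is set, so as a signed 32-bit value this is 0xCA1E5292 − 2^32 = -903982446.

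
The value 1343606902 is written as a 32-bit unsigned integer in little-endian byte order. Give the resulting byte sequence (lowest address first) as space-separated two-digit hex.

76 D0 15 50

1343606902 in hexadecimal, padded to 32 bits, is 0x5015D076.
Split into bytes (most-significant first): 50 15 D0 76.
In little-endian order the low byte comes first in memory.
So at ascending addresses the bytes are 76 D0 15 50.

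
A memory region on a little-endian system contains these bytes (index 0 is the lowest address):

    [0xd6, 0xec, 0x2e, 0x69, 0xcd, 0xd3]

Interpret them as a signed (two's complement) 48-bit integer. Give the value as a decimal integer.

-48595790271274

Little-endian: lowest address holds the least-significant byte.
Reassemble most-significant byte first: D3 CD 69 2E EC D6 → 0xD3CD692EECD6.
Top bit is set, so as a signed 48-bit value this is 0xD3CD692EECD6 − 2^48 = -48595790271274.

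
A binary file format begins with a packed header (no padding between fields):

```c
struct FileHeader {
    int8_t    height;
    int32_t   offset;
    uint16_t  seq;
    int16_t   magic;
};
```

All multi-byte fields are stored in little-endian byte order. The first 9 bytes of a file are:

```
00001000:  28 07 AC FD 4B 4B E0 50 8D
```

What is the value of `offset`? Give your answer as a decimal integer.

1274915847

`offset` follows `height` (1 byte), so it starts at byte offset 1 and occupies 4 bytes.
Bytes at offsets 1..4: 07 AC FD 4B.
Little-endian: lowest address holds the least-significant byte.
Reassemble most-significant byte first: 4B FD AC 07 → 0x4BFDAC07.
0x4BFDAC07 = 1274915847.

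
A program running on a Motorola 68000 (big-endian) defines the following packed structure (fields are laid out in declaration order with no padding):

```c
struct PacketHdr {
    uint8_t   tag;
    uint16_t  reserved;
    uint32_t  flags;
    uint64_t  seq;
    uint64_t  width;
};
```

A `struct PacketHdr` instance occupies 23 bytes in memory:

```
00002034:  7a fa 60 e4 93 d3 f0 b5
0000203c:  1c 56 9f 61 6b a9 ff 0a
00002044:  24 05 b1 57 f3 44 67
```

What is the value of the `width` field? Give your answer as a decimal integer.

`width` follows `tag` (1 B), `reserved` (2 B), `flags` (4 B), `seq` (8 B), so it starts at offset 1 + 2 + 4 + 8 = 15 and occupies 8 bytes.
Bytes at offsets 15..22: 0A 24 05 B1 57 F3 44 67.
In big-endian order the high byte comes first in memory.
The bytes are already most-significant first: 0x0A2405B157F34467.
0x0A2405B157F34467 = 730715298783773799.

730715298783773799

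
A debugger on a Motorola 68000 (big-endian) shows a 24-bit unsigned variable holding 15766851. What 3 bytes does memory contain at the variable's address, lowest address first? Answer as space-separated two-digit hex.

15766851 in hexadecimal, padded to 24 bits, is 0xF09543.
Split into bytes (most-significant first): F0 95 43.
Big-endian: lowest address holds the most-significant byte.
So the memory order matches the most-significant-first order: F0 95 43.

F0 95 43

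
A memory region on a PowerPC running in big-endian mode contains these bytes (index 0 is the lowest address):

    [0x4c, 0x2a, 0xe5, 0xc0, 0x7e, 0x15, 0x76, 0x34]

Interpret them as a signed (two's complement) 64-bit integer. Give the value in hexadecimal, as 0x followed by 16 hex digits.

0x4C2AE5C07E157634

In big-endian order the high byte comes first in memory.
The bytes are already most-significant first: 0x4C2AE5C07E157634.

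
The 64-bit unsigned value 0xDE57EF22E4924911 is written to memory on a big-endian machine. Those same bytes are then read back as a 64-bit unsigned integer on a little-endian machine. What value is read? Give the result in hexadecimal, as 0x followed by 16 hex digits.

Stored big-endian, the bytes at ascending addresses are DE 57 EF 22 E4 92 49 11.
Read back as little-endian, the first byte is least significant, giving 0x114992E422EF57DE.

0x114992E422EF57DE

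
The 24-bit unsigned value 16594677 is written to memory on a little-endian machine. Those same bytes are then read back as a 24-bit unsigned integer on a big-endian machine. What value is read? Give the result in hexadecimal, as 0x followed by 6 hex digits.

0xF536FD

16594677 in 24-bit hexadecimal is 0xFD36F5.
Stored little-endian, the bytes at ascending addresses are F5 36 FD.
Read back as big-endian, the last byte is least significant, giving 0xF536FD.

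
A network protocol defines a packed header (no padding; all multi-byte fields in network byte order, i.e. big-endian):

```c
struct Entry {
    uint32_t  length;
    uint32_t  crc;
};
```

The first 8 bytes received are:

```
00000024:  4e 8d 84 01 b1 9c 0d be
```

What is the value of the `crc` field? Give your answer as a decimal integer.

2979794366

`crc` follows `length` (4 bytes), so it starts at byte offset 4 and occupies 4 bytes.
Bytes at offsets 4..7: B1 9C 0D BE.
Big-endian stores the most-significant byte at the lowest address.
The bytes are already most-significant first: 0xB19C0DBE.
0xB19C0DBE = 2979794366.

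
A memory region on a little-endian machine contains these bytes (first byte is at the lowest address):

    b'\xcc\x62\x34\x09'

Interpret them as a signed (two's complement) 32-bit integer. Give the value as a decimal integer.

Little-endian stores the least-significant byte at the lowest address.
Reassemble most-significant byte first: 09 34 62 CC → 0x093462CC.
0x093462CC = 154428108.

154428108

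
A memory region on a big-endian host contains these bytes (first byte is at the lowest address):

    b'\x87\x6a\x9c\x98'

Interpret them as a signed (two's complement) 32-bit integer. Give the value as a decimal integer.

Big-endian stores the most-significant byte at the lowest address.
The bytes are already most-significant first: 0x876A9C98.
Top bit is set, so as a signed 32-bit value this is 0x876A9C98 − 2^32 = -2023056232.

-2023056232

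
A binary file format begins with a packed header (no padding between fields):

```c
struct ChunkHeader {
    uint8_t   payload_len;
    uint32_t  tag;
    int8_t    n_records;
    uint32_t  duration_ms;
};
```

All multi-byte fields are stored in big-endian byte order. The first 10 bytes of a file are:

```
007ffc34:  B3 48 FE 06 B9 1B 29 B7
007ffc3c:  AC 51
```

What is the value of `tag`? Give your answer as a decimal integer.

1224607417

`tag` follows `payload_len` (1 byte), so it starts at byte offset 1 and occupies 4 bytes.
Bytes at offsets 1..4: 48 FE 06 B9.
In big-endian order the high byte comes first in memory.
The bytes are already most-significant first: 0x48FE06B9.
0x48FE06B9 = 1224607417.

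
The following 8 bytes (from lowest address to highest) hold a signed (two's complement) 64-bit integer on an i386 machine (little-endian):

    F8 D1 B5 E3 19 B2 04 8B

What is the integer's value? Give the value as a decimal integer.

-8429416778266455560

Little-endian: lowest address holds the least-significant byte.
Reassemble most-significant byte first: 8B 04 B2 19 E3 B5 D1 F8 → 0x8B04B219E3B5D1F8.
Top bit is set, so as a signed 64-bit value this is 0x8B04B219E3B5D1F8 − 2^64 = -8429416778266455560.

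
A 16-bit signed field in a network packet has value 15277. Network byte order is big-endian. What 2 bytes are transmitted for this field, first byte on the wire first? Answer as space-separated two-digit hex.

15277 in hexadecimal, padded to 16 bits, is 0x3BAD.
Split into bytes (most-significant first): 3B AD.
In big-endian order the high byte comes first in memory.
So the memory order matches the most-significant-first order: 3B AD.

3B AD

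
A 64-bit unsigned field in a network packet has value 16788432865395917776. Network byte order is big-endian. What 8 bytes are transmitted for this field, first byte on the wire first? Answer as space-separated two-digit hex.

16788432865395917776 in hexadecimal, padded to 64 bits, is 0xE8FC7EBDFD6AC3D0.
Split into bytes (most-significant first): E8 FC 7E BD FD 6A C3 D0.
In big-endian order the high byte comes first in memory.
So the memory order matches the most-significant-first order: E8 FC 7E BD FD 6A C3 D0.

E8 FC 7E BD FD 6A C3 D0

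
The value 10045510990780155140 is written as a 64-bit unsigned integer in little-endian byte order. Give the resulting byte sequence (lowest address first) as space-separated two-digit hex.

04 C5 BB D0 05 D3 68 8B

10045510990780155140 in hexadecimal, padded to 64 bits, is 0x8B68D305D0BBC504.
Split into bytes (most-significant first): 8B 68 D3 05 D0 BB C5 04.
Little-endian: lowest address holds the least-significant byte.
So at ascending addresses the bytes are 04 C5 BB D0 05 D3 68 8B.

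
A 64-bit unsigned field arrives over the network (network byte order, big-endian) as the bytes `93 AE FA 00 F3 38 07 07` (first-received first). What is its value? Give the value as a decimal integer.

10641717851510540039

Big-endian: lowest address holds the most-significant byte.
The bytes are already most-significant first: 0x93AEFA00F3380707.
0x93AEFA00F3380707 = 10641717851510540039.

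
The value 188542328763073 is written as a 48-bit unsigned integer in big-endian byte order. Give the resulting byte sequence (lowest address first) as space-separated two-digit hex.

AB 7A 6E 87 F2 C1

188542328763073 in hexadecimal, padded to 48 bits, is 0xAB7A6E87F2C1.
Split into bytes (most-significant first): AB 7A 6E 87 F2 C1.
Big-endian: lowest address holds the most-significant byte.
So the memory order matches the most-significant-first order: AB 7A 6E 87 F2 C1.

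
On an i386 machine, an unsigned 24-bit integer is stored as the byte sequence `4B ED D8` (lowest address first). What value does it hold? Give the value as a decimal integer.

Little-endian stores the least-significant byte at the lowest address.
Reassemble most-significant byte first: D8 ED 4B → 0xD8ED4B.
0xD8ED4B = 14216523.

14216523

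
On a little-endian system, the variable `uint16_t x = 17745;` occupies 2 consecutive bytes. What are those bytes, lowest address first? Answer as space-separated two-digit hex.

17745 in hexadecimal, padded to 16 bits, is 0x4551.
Split into bytes (most-significant first): 45 51.
In little-endian order the low byte comes first in memory.
So at ascending addresses the bytes are 51 45.

51 45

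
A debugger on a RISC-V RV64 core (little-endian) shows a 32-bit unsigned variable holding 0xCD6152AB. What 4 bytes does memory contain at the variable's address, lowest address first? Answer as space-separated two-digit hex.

Split into bytes (most-significant first): CD 61 52 AB.
Little-endian: lowest address holds the least-significant byte.
So at ascending addresses the bytes are AB 52 61 CD.

AB 52 61 CD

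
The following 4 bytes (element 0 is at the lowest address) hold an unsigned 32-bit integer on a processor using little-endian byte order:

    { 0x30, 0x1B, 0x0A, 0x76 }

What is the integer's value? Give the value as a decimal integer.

Little-endian stores the least-significant byte at the lowest address.
Reassemble most-significant byte first: 76 0A 1B 30 → 0x760A1B30.
0x760A1B30 = 1980373808.

1980373808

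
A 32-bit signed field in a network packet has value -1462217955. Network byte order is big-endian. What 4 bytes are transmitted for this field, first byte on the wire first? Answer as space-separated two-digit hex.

A8 D8 53 1D

Two's complement of -1462217955 in 32 bits: 1462217955 = 0x5727ACE3; invert → 0xA8D8531C; add 1 → 0xA8D8531D.
Split into bytes (most-significant first): A8 D8 53 1D.
Big-endian: lowest address holds the most-significant byte.
So the memory order matches the most-significant-first order: A8 D8 53 1D.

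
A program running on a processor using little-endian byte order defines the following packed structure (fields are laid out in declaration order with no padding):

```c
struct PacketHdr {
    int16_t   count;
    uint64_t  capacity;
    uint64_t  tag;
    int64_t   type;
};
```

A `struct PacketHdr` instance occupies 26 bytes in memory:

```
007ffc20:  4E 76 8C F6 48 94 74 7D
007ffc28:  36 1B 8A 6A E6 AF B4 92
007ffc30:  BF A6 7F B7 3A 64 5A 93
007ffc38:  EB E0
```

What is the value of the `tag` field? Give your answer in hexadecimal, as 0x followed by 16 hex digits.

`tag` follows `count` (2 B), `capacity` (8 B), so it starts at offset 2 + 8 = 10 and occupies 8 bytes.
Bytes at offsets 10..17: 8A 6A E6 AF B4 92 BF A6.
Little-endian: lowest address holds the least-significant byte.
Reassemble most-significant byte first: A6 BF 92 B4 AF E6 6A 8A → 0xA6BF92B4AFE66A8A.

0xA6BF92B4AFE66A8A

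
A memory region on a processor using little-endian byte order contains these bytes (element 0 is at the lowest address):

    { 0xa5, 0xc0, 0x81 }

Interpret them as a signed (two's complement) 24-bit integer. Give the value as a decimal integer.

-8273755

Little-endian: lowest address holds the least-significant byte.
Reassemble most-significant byte first: 81 C0 A5 → 0x81C0A5.
Top bit is set, so as a signed 24-bit value this is 0x81C0A5 − 2^24 = -8273755.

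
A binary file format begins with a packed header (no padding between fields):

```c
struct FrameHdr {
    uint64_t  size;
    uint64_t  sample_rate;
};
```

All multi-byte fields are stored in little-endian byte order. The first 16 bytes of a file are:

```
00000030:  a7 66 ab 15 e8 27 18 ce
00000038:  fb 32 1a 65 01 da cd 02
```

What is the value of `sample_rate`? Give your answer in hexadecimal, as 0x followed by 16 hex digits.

0x02CDDA01651A32FB

`sample_rate` follows `size` (8 bytes), so it starts at byte offset 8 and occupies 8 bytes.
Bytes at offsets 8..15: FB 32 1A 65 01 DA CD 02.
Little-endian stores the least-significant byte at the lowest address.
Reassemble most-significant byte first: 02 CD DA 01 65 1A 32 FB → 0x02CDDA01651A32FB.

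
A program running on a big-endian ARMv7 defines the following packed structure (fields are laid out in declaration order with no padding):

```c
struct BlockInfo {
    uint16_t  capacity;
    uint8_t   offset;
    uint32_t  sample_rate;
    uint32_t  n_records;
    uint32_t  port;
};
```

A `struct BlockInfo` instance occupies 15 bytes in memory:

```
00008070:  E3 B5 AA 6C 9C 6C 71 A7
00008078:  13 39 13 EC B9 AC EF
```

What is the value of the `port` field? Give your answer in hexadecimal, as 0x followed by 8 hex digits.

`port` follows `capacity` (2 B), `offset` (1 B), `sample_rate` (4 B), `n_records` (4 B), so it starts at offset 2 + 1 + 4 + 4 = 11 and occupies 4 bytes.
Bytes at offsets 11..14: EC B9 AC EF.
Big-endian stores the most-significant byte at the lowest address.
The bytes are already most-significant first: 0xECB9ACEF.

0xECB9ACEF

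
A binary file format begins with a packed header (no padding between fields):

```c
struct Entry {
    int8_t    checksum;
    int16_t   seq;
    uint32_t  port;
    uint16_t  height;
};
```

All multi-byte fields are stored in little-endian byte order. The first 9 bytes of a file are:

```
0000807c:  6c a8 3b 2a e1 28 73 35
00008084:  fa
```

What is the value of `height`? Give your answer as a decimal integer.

`height` follows `checksum` (1 B), `seq` (2 B), `port` (4 B), so it starts at offset 1 + 2 + 4 = 7 and occupies 2 bytes.
Bytes at offsets 7..8: 35 FA.
Little-endian stores the least-significant byte at the lowest address.
Reassemble most-significant byte first: FA 35 → 0xFA35.
0xFA35 = 64053.

64053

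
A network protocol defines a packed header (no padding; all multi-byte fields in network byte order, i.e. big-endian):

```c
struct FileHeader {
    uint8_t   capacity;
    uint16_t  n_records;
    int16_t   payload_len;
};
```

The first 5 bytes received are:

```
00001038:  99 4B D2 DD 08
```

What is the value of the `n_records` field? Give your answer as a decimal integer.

19410

`n_records` follows `capacity` (1 byte), so it starts at byte offset 1 and occupies 2 bytes.
Bytes at offsets 1..2: 4B D2.
Big-endian stores the most-significant byte at the lowest address.
The bytes are already most-significant first: 0x4BD2.
0x4BD2 = 19410.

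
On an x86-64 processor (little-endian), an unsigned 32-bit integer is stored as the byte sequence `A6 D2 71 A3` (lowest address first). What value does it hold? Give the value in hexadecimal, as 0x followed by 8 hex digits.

In little-endian order the low byte comes first in memory.
Reassemble most-significant byte first: A3 71 D2 A6 → 0xA371D2A6.

0xA371D2A6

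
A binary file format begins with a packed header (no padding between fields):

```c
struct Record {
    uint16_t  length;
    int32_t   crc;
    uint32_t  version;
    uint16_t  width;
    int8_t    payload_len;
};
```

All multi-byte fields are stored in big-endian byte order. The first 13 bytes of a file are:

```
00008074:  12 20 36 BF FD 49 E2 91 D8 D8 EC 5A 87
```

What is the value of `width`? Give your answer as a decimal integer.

60506

`width` follows `length` (2 B), `crc` (4 B), `version` (4 B), so it starts at offset 2 + 4 + 4 = 10 and occupies 2 bytes.
Bytes at offsets 10..11: EC 5A.
Big-endian stores the most-significant byte at the lowest address.
The bytes are already most-significant first: 0xEC5A.
0xEC5A = 60506.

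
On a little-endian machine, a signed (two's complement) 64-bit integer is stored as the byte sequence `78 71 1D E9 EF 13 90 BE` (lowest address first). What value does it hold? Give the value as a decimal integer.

-4715246888727776904

Little-endian: lowest address holds the least-significant byte.
Reassemble most-significant byte first: BE 90 13 EF E9 1D 71 78 → 0xBE9013EFE91D7178.
Top bit is set, so as a signed 64-bit value this is 0xBE9013EFE91D7178 − 2^64 = -4715246888727776904.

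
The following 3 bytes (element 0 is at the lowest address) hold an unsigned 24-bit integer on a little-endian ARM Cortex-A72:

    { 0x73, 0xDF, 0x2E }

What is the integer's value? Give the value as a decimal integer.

Little-endian stores the least-significant byte at the lowest address.
Reassemble most-significant byte first: 2E DF 73 → 0x2EDF73.
0x2EDF73 = 3071859.

3071859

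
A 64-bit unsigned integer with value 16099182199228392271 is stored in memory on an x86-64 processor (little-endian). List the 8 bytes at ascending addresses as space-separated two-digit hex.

16099182199228392271 in hexadecimal, padded to 64 bits, is 0xDF6BC8E9BF4CE34F.
Split into bytes (most-significant first): DF 6B C8 E9 BF 4C E3 4F.
Little-endian: lowest address holds the least-significant byte.
So at ascending addresses the bytes are 4F E3 4C BF E9 C8 6B DF.

4F E3 4C BF E9 C8 6B DF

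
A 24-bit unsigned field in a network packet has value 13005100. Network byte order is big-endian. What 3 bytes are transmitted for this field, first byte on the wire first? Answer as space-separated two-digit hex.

C6 71 2C

13005100 in hexadecimal, padded to 24 bits, is 0xC6712C.
Split into bytes (most-significant first): C6 71 2C.
Big-endian: lowest address holds the most-significant byte.
So the memory order matches the most-significant-first order: C6 71 2C.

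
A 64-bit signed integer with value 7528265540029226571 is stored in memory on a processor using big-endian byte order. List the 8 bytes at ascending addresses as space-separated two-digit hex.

68 79 C5 9F 48 41 9E 4B

7528265540029226571 in hexadecimal, padded to 64 bits, is 0x6879C59F48419E4B.
Split into bytes (most-significant first): 68 79 C5 9F 48 41 9E 4B.
Big-endian stores the most-significant byte at the lowest address.
So the memory order matches the most-significant-first order: 68 79 C5 9F 48 41 9E 4B.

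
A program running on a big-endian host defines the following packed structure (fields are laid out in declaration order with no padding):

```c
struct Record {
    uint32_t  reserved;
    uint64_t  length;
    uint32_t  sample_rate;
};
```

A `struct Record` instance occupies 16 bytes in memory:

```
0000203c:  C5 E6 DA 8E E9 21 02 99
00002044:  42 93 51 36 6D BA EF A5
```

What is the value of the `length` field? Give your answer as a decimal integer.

`length` follows `reserved` (4 bytes), so it starts at byte offset 4 and occupies 8 bytes.
Bytes at offsets 4..11: E9 21 02 99 42 93 51 36.
Big-endian: lowest address holds the most-significant byte.
The bytes are already most-significant first: 0xE921029942935136.
0xE921029942935136 = 16798710942338863414.

16798710942338863414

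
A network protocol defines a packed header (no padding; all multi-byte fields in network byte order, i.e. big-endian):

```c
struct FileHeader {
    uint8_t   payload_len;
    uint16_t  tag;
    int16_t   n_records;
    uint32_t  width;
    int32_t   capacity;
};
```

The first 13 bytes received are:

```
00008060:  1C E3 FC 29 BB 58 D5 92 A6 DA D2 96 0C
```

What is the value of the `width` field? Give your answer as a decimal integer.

`width` follows `payload_len` (1 B), `tag` (2 B), `n_records` (2 B), so it starts at offset 1 + 2 + 2 = 5 and occupies 4 bytes.
Bytes at offsets 5..8: 58 D5 92 A6.
In big-endian order the high byte comes first in memory.
The bytes are already most-significant first: 0x58D592A6.
0x58D592A6 = 1490391718.

1490391718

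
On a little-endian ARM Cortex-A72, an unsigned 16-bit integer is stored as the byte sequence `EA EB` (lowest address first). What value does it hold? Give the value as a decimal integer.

Little-endian: lowest address holds the least-significant byte.
Reassemble most-significant byte first: EB EA → 0xEBEA.
0xEBEA = 60394.

60394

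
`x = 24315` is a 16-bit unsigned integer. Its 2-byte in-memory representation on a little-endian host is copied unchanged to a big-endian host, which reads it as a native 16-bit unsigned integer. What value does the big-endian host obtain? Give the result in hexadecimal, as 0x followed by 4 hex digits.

0xFB5E

24315 in 16-bit hexadecimal is 0x5EFB.
Stored little-endian, the bytes at ascending addresses are FB 5E.
Read back as big-endian, the last byte is least significant, giving 0xFB5E.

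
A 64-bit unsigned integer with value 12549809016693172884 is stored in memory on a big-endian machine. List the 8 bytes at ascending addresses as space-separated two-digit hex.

AE 29 E0 CF 16 FD AA 94

12549809016693172884 in hexadecimal, padded to 64 bits, is 0xAE29E0CF16FDAA94.
Split into bytes (most-significant first): AE 29 E0 CF 16 FD AA 94.
Big-endian: lowest address holds the most-significant byte.
So the memory order matches the most-significant-first order: AE 29 E0 CF 16 FD AA 94.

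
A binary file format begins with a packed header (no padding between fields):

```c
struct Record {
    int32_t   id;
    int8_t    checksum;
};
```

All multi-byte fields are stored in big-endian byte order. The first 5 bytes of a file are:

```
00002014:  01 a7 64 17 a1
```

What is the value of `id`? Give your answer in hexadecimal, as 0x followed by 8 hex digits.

`id` is the first field, at byte offset 0, occupying 4 bytes.
Bytes at offsets 0..3: 01 A7 64 17.
Big-endian stores the most-significant byte at the lowest address.
The bytes are already most-significant first: 0x01A76417.

0x01A76417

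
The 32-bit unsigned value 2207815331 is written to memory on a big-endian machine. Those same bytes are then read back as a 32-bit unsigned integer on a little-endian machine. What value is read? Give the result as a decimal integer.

2744555651

2207815331 in 32-bit hexadecimal is 0x839896A3.
Stored big-endian, the bytes at ascending addresses are 83 98 96 A3.
Read back as little-endian, the first byte is least significant, giving 0xA3969883.
0xA3969883 = 2744555651.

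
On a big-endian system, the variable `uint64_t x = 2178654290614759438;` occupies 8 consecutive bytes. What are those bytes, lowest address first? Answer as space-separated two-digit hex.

2178654290614759438 in hexadecimal, padded to 64 bits, is 0x1E3C2288C879300E.
Split into bytes (most-significant first): 1E 3C 22 88 C8 79 30 0E.
In big-endian order the high byte comes first in memory.
So the memory order matches the most-significant-first order: 1E 3C 22 88 C8 79 30 0E.

1E 3C 22 88 C8 79 30 0E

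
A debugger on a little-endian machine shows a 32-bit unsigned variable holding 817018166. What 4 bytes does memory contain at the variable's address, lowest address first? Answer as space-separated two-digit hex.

817018166 in hexadecimal, padded to 32 bits, is 0x30B2B536.
Split into bytes (most-significant first): 30 B2 B5 36.
Little-endian: lowest address holds the least-significant byte.
So at ascending addresses the bytes are 36 B5 B2 30.

36 B5 B2 30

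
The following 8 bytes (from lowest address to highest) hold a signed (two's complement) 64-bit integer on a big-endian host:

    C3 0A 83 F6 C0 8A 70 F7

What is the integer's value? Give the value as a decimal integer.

-4392553390731005705

In big-endian order the high byte comes first in memory.
The bytes are already most-significant first: 0xC30A83F6C08A70F7.
Top bit is set, so as a signed 64-bit value this is 0xC30A83F6C08A70F7 − 2^64 = -4392553390731005705.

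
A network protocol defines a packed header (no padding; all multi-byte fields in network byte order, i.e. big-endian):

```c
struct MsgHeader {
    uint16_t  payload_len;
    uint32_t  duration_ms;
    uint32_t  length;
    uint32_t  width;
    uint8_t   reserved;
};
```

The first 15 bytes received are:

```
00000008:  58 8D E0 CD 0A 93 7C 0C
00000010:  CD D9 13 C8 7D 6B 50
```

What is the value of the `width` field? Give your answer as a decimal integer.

331906411

`width` follows `payload_len` (2 B), `duration_ms` (4 B), `length` (4 B), so it starts at offset 2 + 4 + 4 = 10 and occupies 4 bytes.
Bytes at offsets 10..13: 13 C8 7D 6B.
In big-endian order the high byte comes first in memory.
The bytes are already most-significant first: 0x13C87D6B.
0x13C87D6B = 331906411.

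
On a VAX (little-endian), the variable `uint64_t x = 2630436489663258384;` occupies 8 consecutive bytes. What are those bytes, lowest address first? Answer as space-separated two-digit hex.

10 9F 9A FA 0C 30 81 24

2630436489663258384 in hexadecimal, padded to 64 bits, is 0x2481300CFA9A9F10.
Split into bytes (most-significant first): 24 81 30 0C FA 9A 9F 10.
In little-endian order the low byte comes first in memory.
So at ascending addresses the bytes are 10 9F 9A FA 0C 30 81 24.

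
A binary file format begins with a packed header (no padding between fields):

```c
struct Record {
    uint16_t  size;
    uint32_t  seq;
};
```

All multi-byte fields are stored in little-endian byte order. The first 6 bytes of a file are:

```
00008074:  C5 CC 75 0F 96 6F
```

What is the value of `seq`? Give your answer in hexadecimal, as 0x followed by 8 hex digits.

`seq` follows `size` (2 bytes), so it starts at byte offset 2 and occupies 4 bytes.
Bytes at offsets 2..5: 75 0F 96 6F.
In little-endian order the low byte comes first in memory.
Reassemble most-significant byte first: 6F 96 0F 75 → 0x6F960F75.

0x6F960F75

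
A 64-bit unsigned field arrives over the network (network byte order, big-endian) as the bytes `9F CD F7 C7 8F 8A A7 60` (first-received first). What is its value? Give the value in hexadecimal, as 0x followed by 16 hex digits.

In big-endian order the high byte comes first in memory.
The bytes are already most-significant first: 0x9FCDF7C78F8AA760.

0x9FCDF7C78F8AA760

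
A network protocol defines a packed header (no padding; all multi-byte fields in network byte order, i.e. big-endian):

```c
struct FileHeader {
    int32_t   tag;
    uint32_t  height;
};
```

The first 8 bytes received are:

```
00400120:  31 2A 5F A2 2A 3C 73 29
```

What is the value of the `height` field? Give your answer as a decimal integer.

`height` follows `tag` (4 bytes), so it starts at byte offset 4 and occupies 4 bytes.
Bytes at offsets 4..7: 2A 3C 73 29.
In big-endian order the high byte comes first in memory.
The bytes are already most-significant first: 0x2A3C7329.
0x2A3C7329 = 708604713.

708604713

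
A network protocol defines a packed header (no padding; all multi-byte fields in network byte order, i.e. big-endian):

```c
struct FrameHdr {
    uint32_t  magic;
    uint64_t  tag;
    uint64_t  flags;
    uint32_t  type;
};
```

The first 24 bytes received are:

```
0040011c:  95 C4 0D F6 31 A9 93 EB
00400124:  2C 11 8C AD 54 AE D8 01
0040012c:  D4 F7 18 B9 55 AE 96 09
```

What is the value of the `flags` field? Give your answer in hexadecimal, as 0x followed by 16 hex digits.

`flags` follows `magic` (4 B), `tag` (8 B), so it starts at offset 4 + 8 = 12 and occupies 8 bytes.
Bytes at offsets 12..19: 54 AE D8 01 D4 F7 18 B9.
Big-endian: lowest address holds the most-significant byte.
The bytes are already most-significant first: 0x54AED801D4F718B9.

0x54AED801D4F718B9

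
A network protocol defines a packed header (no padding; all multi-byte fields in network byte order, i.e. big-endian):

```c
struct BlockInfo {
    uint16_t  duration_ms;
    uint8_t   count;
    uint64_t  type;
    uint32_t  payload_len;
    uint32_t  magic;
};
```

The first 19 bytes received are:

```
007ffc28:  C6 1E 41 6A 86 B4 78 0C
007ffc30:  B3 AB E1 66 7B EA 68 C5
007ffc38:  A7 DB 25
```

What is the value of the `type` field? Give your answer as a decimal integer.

7676021042601765857

`type` follows `duration_ms` (2 B), `count` (1 B), so it starts at offset 2 + 1 = 3 and occupies 8 bytes.
Bytes at offsets 3..10: 6A 86 B4 78 0C B3 AB E1.
In big-endian order the high byte comes first in memory.
The bytes are already most-significant first: 0x6A86B4780CB3ABE1.
0x6A86B4780CB3ABE1 = 7676021042601765857.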